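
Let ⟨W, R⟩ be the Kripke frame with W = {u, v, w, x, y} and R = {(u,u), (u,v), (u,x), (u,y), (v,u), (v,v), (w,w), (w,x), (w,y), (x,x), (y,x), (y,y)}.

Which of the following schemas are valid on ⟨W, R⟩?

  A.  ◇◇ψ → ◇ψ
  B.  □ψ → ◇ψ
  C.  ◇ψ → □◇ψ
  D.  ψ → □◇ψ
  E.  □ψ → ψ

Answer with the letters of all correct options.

B, E

R is reflexive: each world relates to itself.
R is not symmetric: u R x but not x R u.
R is not transitive: v R u and u R x but not v R x.
R is not euclidean: u R v and u R x but not v R x.
R is serial: every world has an R-successor.
(A) the dual of axiom 4: valid iff R is transitive. R is not transitive — not valid.
(B) □ψ → ◇ψ is axiom D, which corresponds to seriality. R is serial — valid.
(C) axiom 5: valid iff R is euclidean. R is not euclidean — not valid.
(D) ψ → □◇ψ is axiom B, which corresponds to symmetry. R is not symmetric — not valid.
(E) □ψ → ψ (axiom T) characterises the reflexive frames. R is reflexive — valid.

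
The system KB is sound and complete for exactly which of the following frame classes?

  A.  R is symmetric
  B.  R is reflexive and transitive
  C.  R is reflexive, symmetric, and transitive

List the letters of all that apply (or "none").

A

(A) KB is sound and complete for exactly this class.
(B) this class determines S4, not KB.
(C) this class determines S5, not KB.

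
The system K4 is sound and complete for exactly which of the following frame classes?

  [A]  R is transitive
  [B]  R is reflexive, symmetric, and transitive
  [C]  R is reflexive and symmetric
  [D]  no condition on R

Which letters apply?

(A) K4 is sound and complete for exactly this class.
(B) this class determines S5, not K4.
(C) this class determines B (= KTB), not K4.
(D) this class determines K, not K4.

A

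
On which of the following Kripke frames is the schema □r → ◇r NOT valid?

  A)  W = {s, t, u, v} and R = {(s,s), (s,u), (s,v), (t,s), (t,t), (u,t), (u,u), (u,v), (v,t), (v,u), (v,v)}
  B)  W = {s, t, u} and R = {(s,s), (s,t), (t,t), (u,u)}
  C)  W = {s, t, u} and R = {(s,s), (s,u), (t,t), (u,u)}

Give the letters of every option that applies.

The schema □r → ◇r is axiom D; it is valid on a frame iff R is serial.
(A) R is serial (every world has an R-successor), so the schema is valid here.
(B) R is serial (every world has an R-successor), so the schema is valid here.
(C) R is serial (every world has an R-successor), so the schema is valid here.

none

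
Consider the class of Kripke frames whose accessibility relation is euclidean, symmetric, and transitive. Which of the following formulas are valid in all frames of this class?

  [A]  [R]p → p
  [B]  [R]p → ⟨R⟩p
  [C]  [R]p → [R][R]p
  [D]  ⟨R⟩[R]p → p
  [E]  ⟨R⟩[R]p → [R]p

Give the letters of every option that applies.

C, D, E

(A) [R]p → p is axiom T; it is valid on a frame exactly when R is reflexive. Such an R need not be reflexive, so not valid.
(B) [R]p → ⟨R⟩p (axiom D) characterises the serial frames. Such an R need not be serial — not valid.
(C) [R]p → [R][R]p is axiom 4; it is valid on a frame exactly when R is transitive. Every such R is transitive, so valid.
(D) the dual of axiom B: valid iff R is symmetric. Every such R is symmetric — valid.
(E) ⟨R⟩[R]p → [R]p is the dual of axiom 5; it is valid on a frame exactly when R is euclidean. Every such R is euclidean, so valid.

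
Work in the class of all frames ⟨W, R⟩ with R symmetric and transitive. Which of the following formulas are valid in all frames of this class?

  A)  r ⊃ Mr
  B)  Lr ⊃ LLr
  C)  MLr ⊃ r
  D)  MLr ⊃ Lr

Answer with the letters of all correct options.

B, C, D

A symmetric transitive relation is euclidean (uRv and uRw give vRu by symmetry, then vRw by transitivity).
(A) r ⊃ Mr is the dual of axiom T; it is valid on a frame exactly when R is reflexive. Such an R need not be reflexive, so not valid.
(B) Lr ⊃ LLr is axiom 4, which corresponds to transitivity. Every such R is transitive — valid.
(C) MLr ⊃ r (the dual of axiom B) characterises the symmetric frames. Every such R is symmetric — valid.
(D) MLr ⊃ Lr is the dual of axiom 5; it is valid on a frame exactly when R is euclidean. Every such R is euclidean, so valid.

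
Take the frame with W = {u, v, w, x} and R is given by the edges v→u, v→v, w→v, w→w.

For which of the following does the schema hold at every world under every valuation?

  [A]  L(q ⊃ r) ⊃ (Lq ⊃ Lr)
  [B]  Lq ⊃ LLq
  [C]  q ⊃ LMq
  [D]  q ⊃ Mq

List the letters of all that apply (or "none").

A

R is not reflexive: not u R u.
R is not symmetric: v R u but not u R v.
R is not transitive: w R v and v R u but not w R u.
(A) this is just K, valid on every normal frame.
(B) axiom 4: valid iff R is transitive. R is not transitive — not valid.
(C) q ⊃ LMq is axiom B; it is valid on a frame exactly when R is symmetric. R is not symmetric, so not valid.
(D) q ⊃ Mq is the dual of axiom T, which corresponds to reflexivity. R is not reflexive — not valid.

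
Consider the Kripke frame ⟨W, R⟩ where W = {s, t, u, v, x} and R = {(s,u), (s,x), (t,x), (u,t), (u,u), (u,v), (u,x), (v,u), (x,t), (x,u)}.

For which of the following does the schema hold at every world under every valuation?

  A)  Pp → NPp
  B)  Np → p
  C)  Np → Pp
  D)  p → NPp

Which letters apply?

R is not reflexive: not s R s.
R is not symmetric: s R u but not u R s.
R is not euclidean: u R t and u R u but not t R u.
R is serial: every world has an R-successor.
(A) Pp → NPp (axiom 5) characterises the euclidean frames. R is not euclidean — not valid.
(B) Np → p is axiom T, which corresponds to reflexivity. R is not reflexive — not valid.
(C) Np → Pp is axiom D, which corresponds to seriality. R is serial — valid.
(D) p → NPp is axiom B; it is valid on a frame exactly when R is symmetric. R is not symmetric, so not valid.

C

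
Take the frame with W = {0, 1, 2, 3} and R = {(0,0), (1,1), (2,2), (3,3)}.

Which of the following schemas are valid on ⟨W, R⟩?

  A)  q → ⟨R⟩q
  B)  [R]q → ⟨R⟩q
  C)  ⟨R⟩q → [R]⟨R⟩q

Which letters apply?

R is reflexive: each world relates to itself.
R is euclidean: any two R-successors of the same world are R-related.
R is serial: every world has an R-successor.
(A) the dual of axiom T: valid iff R is reflexive. R is reflexive — valid.
(B) axiom D: valid iff R is serial. R is serial — valid.
(C) ⟨R⟩q → [R]⟨R⟩q is axiom 5, which corresponds to the euclidean property. R is euclidean — valid.

A, B, C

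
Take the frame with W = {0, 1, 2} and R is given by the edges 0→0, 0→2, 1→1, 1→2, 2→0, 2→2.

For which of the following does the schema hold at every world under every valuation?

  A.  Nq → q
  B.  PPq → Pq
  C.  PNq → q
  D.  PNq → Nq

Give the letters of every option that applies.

R is reflexive: each world relates to itself.
R is not symmetric: 1 R 2 but not 2 R 1.
R is not transitive: 1 R 2 and 2 R 0 but not 1 R 0.
R is not euclidean: 1 R 2 and 1 R 1 but not 2 R 1.
(A) axiom T: valid iff R is reflexive. R is reflexive — valid.
(B) PPq → Pq is the dual of axiom 4, which corresponds to transitivity. R is not transitive — not valid.
(C) PNq → q (the dual of axiom B) characterises the symmetric frames. R is not symmetric — not valid.
(D) PNq → Nq is the dual of axiom 5, which corresponds to the euclidean property. R is not euclidean — not valid.

A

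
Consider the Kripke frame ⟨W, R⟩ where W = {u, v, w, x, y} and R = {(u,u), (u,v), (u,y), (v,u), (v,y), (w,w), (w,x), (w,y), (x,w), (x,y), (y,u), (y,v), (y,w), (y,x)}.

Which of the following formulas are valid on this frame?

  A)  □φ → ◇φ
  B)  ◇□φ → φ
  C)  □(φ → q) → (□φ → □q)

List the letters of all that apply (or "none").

R is symmetric: every R-edge is matched by its reverse.
R is serial: every world has an R-successor.
(A) □φ → ◇φ is axiom D, which corresponds to seriality. R is serial — valid.
(B) the dual of axiom B: valid iff R is symmetric. R is symmetric — valid.
(C) this is just K, valid on every normal frame.

A, B, C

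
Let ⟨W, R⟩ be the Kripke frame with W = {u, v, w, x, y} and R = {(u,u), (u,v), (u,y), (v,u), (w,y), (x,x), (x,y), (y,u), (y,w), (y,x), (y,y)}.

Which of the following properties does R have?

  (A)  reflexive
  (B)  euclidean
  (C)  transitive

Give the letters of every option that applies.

(A) not reflexive: not v R v.
(B) not euclidean: u R v and u R y but not v R y.
(C) not transitive: u R y and y R w but not u R w.

none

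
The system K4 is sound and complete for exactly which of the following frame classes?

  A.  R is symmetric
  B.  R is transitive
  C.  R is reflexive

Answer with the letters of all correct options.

(A) this class determines KB, not K4.
(B) K4 is sound and complete for exactly this class.
(C) this class determines T (= KT), not K4.

B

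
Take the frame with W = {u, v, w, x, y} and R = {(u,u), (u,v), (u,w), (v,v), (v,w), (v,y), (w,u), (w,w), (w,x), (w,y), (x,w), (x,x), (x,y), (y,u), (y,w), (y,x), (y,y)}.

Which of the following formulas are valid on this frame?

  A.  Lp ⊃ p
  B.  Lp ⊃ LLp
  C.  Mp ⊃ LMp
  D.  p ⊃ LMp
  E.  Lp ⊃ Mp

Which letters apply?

R is reflexive: each world relates to itself.
R is not symmetric: u R v but not v R u.
R is not transitive: u R v and v R y but not u R y.
R is not euclidean: u R v and u R u but not v R u.
R is serial: every world has an R-successor.
(A) Lp ⊃ p (axiom T) characterises the reflexive frames. R is reflexive — valid.
(B) Lp ⊃ LLp is axiom 4; it is valid on a frame exactly when R is transitive. R is not transitive, so not valid.
(C) Mp ⊃ LMp is axiom 5, which corresponds to the euclidean property. R is not euclidean — not valid.
(D) p ⊃ LMp is axiom B; it is valid on a frame exactly when R is symmetric. R is not symmetric, so not valid.
(E) Lp ⊃ Mp is axiom D; it is valid on a frame exactly when R is serial. R is serial, so valid.

A, E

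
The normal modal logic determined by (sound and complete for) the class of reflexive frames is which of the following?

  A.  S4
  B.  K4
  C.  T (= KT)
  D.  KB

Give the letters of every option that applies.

C

(A) S4 is determined by the class of reflexive and transitive frames.
(B) K4 is determined by the class of transitive frames.
(C) T (= KT) is determined by exactly this class.
(D) KB is determined by the class of symmetric frames.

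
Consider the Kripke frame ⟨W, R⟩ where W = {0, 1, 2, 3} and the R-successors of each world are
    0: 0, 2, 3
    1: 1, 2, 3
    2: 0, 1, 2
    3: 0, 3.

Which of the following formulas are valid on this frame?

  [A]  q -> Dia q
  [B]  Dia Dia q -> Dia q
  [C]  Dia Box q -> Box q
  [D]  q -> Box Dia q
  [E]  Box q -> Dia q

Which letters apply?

R is reflexive: each world relates to itself.
R is not symmetric: 1 R 3 but not 3 R 1.
R is not transitive: 0 R 2 and 2 R 1 but not 0 R 1.
R is not euclidean: 0 R 2 and 0 R 3 but not 2 R 3.
R is serial: every world has an R-successor.
(A) q -> Dia q is the dual of axiom T, which corresponds to reflexivity. R is reflexive — valid.
(B) Dia Dia q -> Dia q is the dual of axiom 4, which corresponds to transitivity. R is not transitive — not valid.
(C) Dia Box q -> Box q (the dual of axiom 5) characterises the euclidean frames. R is not euclidean — not valid.
(D) q -> Box Dia q is axiom B, which corresponds to symmetry. R is not symmetric — not valid.
(E) axiom D: valid iff R is serial. R is serial — valid.

A, E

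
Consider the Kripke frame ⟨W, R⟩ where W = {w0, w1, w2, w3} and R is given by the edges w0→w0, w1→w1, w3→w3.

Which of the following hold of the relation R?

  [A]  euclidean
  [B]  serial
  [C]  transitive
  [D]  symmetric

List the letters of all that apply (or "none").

A, C, D

(A) euclidean: any two R-successors of the same world are R-related.
(B) not serial: w2 has no R-successor.
(C) transitive: R is closed under composition.
(D) symmetric: every R-edge is matched by its reverse.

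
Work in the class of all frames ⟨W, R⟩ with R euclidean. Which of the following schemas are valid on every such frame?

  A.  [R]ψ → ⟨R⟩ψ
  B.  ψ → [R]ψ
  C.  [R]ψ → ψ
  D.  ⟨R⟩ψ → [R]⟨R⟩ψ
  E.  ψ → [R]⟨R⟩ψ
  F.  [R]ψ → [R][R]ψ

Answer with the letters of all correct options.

(A) [R]ψ → ⟨R⟩ψ is axiom D, which corresponds to seriality. Such an R need not be serial — not valid.
(B) ψ → [R]ψ (equivalent to ◇p→p) corresponds to R being a subset of the identity. Such an R need not be a subset of the identity, so not valid.
(C) [R]ψ → ψ is axiom T; it is valid on a frame exactly when R is reflexive. Such an R need not be reflexive, so not valid.
(D) axiom 5: valid iff R is euclidean. Every such R is euclidean — valid.
(E) ψ → [R]⟨R⟩ψ is axiom B; it is valid on a frame exactly when R is symmetric. Such an R need not be symmetric, so not valid.
(F) axiom 4: valid iff R is transitive. Such an R need not be transitive — not valid.

D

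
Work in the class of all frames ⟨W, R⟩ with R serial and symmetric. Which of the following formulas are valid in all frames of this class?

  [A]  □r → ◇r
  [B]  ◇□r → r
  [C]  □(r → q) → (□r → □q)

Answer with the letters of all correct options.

A, B, C

(A) □r → ◇r (axiom D) characterises the serial frames. Every such R is serial — valid.
(B) ◇□r → r is the dual of axiom B; it is valid on a frame exactly when R is symmetric. Every such R is symmetric, so valid.
(C) □(r → q) → (□r → □q) is axiom K, valid on every Kripke frame — valid.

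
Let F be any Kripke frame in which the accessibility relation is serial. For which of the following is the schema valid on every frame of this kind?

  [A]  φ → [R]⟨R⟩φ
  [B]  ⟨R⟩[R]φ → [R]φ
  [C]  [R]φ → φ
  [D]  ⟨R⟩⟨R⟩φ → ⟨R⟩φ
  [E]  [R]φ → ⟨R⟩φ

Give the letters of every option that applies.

E

(A) axiom B: valid iff R is symmetric. Such an R need not be symmetric — not valid.
(B) ⟨R⟩[R]φ → [R]φ (the dual of axiom 5) characterises the euclidean frames. Such an R need not be euclidean — not valid.
(C) [R]φ → φ is axiom T; it is valid on a frame exactly when R is reflexive. Such an R need not be reflexive, so not valid.
(D) the dual of axiom 4: valid iff R is transitive. Such an R need not be transitive — not valid.
(E) [R]φ → ⟨R⟩φ is axiom D, which corresponds to seriality. Every such R is serial — valid.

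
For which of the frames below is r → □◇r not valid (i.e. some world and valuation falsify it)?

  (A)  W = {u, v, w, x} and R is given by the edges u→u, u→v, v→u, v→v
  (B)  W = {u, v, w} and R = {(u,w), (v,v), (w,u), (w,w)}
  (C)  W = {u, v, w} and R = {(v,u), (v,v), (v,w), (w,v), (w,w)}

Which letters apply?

C

The schema r → □◇r is axiom B; it is valid on a frame iff R is symmetric.
(A) R is symmetric (every R-edge is matched by its reverse), so the schema is valid here.
(B) R is symmetric (every R-edge is matched by its reverse), so the schema is valid here.
(C) R is not symmetric (v R u but not u R v), so the schema fails here.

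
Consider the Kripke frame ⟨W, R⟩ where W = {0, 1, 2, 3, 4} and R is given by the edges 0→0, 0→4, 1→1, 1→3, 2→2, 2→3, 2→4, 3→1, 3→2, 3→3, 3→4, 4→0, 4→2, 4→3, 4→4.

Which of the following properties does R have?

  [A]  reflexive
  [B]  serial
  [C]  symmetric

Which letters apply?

(A) reflexive: each world relates to itself.
(B) serial: every world has an R-successor.
(C) symmetric: every R-edge is matched by its reverse.

A, B, C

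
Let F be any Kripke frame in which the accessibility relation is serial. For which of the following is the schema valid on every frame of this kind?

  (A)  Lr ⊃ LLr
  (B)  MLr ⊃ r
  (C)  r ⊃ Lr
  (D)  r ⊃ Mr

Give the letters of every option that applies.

none

(A) Lr ⊃ LLr (axiom 4) characterises the transitive frames. Such an R need not be transitive — not valid.
(B) MLr ⊃ r (the dual of axiom B) characterises the symmetric frames. Such an R need not be symmetric — not valid.
(C) r ⊃ Lr is valid only on frames where every R-edge is a self-loop. Such an R need not be a subset of the identity — not valid.
(D) r ⊃ Mr is the dual of axiom T; it is valid on a frame exactly when R is reflexive. Such an R need not be reflexive, so not valid.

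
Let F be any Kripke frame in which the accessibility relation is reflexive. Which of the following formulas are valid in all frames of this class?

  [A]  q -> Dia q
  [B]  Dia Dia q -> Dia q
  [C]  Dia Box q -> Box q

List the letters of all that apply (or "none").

A

A reflexive relation is serial.
(A) the dual of axiom T: valid iff R is reflexive. Every such R is reflexive — valid.
(B) Dia Dia q -> Dia q (the dual of axiom 4) characterises the transitive frames. Such an R need not be transitive — not valid.
(C) Dia Box q -> Box q is the dual of axiom 5; it is valid on a frame exactly when R is euclidean. Such an R need not be euclidean, so not valid.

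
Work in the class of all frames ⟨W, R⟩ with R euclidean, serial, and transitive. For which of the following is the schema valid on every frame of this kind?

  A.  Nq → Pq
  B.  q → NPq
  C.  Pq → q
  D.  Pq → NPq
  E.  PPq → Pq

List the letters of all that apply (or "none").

A, D, E

(A) axiom D: valid iff R is serial. Every such R is serial — valid.
(B) q → NPq (axiom B) characterises the symmetric frames. Such an R need not be symmetric — not valid.
(C) Pq → q is valid only on frames where every R-edge is a self-loop. Such an R need not be a subset of the identity — not valid.
(D) Pq → NPq is axiom 5; it is valid on a frame exactly when R is euclidean. Every such R is euclidean, so valid.
(E) the dual of axiom 4: valid iff R is transitive. Every such R is transitive — valid.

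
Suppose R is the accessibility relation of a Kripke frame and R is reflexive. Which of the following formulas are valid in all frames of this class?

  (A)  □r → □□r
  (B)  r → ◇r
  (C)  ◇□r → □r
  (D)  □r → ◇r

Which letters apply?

A reflexive relation is serial.
(A) axiom 4: valid iff R is transitive. Such an R need not be transitive — not valid.
(B) the dual of axiom T: valid iff R is reflexive. Every such R is reflexive — valid.
(C) ◇□r → □r is the dual of axiom 5, which corresponds to the euclidean property. Such an R need not be euclidean — not valid.
(D) axiom D: valid iff R is serial. Every such R is serial — valid.

B, D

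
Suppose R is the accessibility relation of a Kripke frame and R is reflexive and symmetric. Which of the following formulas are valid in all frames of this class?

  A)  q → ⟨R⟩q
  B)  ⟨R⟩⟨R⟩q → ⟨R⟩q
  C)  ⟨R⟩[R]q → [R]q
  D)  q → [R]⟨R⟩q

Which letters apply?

A, D

Reflexive relations are serial.
(A) q → ⟨R⟩q (the dual of axiom T) characterises the reflexive frames. Every such R is reflexive — valid.
(B) the dual of axiom 4: valid iff R is transitive. Such an R need not be transitive — not valid.
(C) ⟨R⟩[R]q → [R]q is the dual of axiom 5, which corresponds to the euclidean property. Such an R need not be euclidean — not valid.
(D) q → [R]⟨R⟩q is axiom B, which corresponds to symmetry. Every such R is symmetric — valid.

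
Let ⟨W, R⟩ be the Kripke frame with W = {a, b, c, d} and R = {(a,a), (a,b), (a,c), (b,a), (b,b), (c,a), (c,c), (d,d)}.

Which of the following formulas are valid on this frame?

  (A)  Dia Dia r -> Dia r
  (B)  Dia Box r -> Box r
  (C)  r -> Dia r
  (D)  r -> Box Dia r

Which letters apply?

C, D

R is reflexive: each world relates to itself.
R is symmetric: every R-edge is matched by its reverse.
R is not transitive: b R a and a R c but not b R c.
R is not euclidean: a R b and a R c but not b R c.
(A) Dia Dia r -> Dia r (the dual of axiom 4) characterises the transitive frames. R is not transitive — not valid.
(B) Dia Box r -> Box r is the dual of axiom 5; it is valid on a frame exactly when R is euclidean. R is not euclidean, so not valid.
(C) r -> Dia r is the dual of axiom T, which corresponds to reflexivity. R is reflexive — valid.
(D) r -> Box Dia r (axiom B) characterises the symmetric frames. R is symmetric — valid.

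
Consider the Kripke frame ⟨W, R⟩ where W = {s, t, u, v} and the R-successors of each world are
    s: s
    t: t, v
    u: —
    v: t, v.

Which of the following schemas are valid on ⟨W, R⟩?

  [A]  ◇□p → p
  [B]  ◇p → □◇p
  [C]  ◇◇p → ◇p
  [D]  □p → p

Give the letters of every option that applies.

R is not reflexive: not u R u.
R is symmetric: every R-edge is matched by its reverse.
R is transitive: R is closed under composition.
R is euclidean: any two R-successors of the same world are R-related.
(A) ◇□p → p (the dual of axiom B) characterises the symmetric frames. R is symmetric — valid.
(B) ◇p → □◇p is axiom 5, which corresponds to the euclidean property. R is euclidean — valid.
(C) the dual of axiom 4: valid iff R is transitive. R is transitive — valid.
(D) □p → p (axiom T) characterises the reflexive frames. R is not reflexive — not valid.

A, B, C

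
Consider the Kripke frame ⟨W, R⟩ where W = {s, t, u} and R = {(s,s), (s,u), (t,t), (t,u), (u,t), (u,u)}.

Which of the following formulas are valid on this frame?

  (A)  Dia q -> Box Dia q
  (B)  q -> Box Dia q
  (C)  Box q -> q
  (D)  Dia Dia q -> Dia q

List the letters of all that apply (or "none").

C

R is reflexive: each world relates to itself.
R is not symmetric: s R u but not u R s.
R is not transitive: s R u and u R t but not s R t.
R is not euclidean: s R u and s R s but not u R s.
(A) Dia q -> Box Dia q is axiom 5, which corresponds to the euclidean property. R is not euclidean — not valid.
(B) q -> Box Dia q (axiom B) characterises the symmetric frames. R is not symmetric — not valid.
(C) Box q -> q is axiom T, which corresponds to reflexivity. R is reflexive — valid.
(D) Dia Dia q -> Dia q is the dual of axiom 4; it is valid on a frame exactly when R is transitive. R is not transitive, so not valid.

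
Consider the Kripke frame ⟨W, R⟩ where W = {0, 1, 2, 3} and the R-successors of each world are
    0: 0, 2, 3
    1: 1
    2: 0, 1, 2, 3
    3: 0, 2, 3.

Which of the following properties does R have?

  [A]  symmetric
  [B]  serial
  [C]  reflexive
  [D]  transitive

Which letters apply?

(A) not symmetric: 2 R 1 but not 1 R 2.
(B) serial: every world has an R-successor.
(C) reflexive: each world relates to itself.
(D) not transitive: 0 R 2 and 2 R 1 but not 0 R 1.

B, C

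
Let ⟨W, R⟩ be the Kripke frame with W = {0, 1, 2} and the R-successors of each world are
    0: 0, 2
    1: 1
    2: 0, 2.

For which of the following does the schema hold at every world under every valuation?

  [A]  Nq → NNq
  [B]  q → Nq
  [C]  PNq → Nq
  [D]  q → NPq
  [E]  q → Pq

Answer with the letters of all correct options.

R is reflexive: each world relates to itself.
R is symmetric: every R-edge is matched by its reverse.
R is transitive: R is closed under composition.
R is euclidean: any two R-successors of the same world are R-related.
R is not a subset of the identity: 0 R 2 with 0 ≠ 2.
(A) axiom 4: valid iff R is transitive. R is transitive — valid.
(B) q → Nq (equivalent to ◇p→p) corresponds to R being a subset of the identity. Here R ⊄ identity, so not valid.
(C) PNq → Nq is the dual of axiom 5, which corresponds to the euclidean property. R is euclidean — valid.
(D) q → NPq is axiom B; it is valid on a frame exactly when R is symmetric. R is symmetric, so valid.
(E) the dual of axiom T: valid iff R is reflexive. R is reflexive — valid.

A, C, D, E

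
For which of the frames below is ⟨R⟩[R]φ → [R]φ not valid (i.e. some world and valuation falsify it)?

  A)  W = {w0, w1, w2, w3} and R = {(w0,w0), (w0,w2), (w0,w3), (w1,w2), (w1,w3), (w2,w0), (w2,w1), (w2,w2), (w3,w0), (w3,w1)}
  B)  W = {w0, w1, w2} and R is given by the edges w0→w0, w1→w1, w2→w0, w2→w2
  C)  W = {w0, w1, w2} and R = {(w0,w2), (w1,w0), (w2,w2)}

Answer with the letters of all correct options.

A, B, C

The schema ⟨R⟩[R]φ → [R]φ is the dual of axiom 5; it is valid on a frame iff R is euclidean.
(A) R is not euclidean (w0 R w2 and w0 R w3 but not w2 R w3), so the schema fails here.
(B) R is not euclidean (w2 R w0 and w2 R w2 but not w0 R w2), so the schema fails here.
(C) R is not euclidean (w1 R w0 and w1 R w0 but not w0 R w0), so the schema fails here.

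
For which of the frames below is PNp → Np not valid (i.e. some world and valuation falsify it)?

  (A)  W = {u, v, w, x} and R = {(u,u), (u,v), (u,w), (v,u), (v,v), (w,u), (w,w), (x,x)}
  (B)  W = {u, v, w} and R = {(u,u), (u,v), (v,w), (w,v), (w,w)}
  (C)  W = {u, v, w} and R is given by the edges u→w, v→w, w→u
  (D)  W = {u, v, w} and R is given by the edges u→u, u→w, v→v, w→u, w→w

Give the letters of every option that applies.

A, B, C

The schema PNp → Np is the dual of axiom 5; it is valid on a frame iff R is euclidean.
(A) R is not euclidean (u R v and u R w but not v R w), so the schema fails here.
(B) R is not euclidean (u R v and u R u but not v R u), so the schema fails here.
(C) R is not euclidean (u R w and u R w but not w R w), so the schema fails here.
(D) R is euclidean (any two R-successors of the same world are R-related), so the schema is valid here.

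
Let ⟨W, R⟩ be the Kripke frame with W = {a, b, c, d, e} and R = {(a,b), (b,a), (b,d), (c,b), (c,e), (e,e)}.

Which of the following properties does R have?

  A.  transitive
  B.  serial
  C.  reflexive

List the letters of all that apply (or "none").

(A) not transitive: a R b and b R a but not a R a.
(B) not serial: d has no R-successor.
(C) not reflexive: not a R a.

none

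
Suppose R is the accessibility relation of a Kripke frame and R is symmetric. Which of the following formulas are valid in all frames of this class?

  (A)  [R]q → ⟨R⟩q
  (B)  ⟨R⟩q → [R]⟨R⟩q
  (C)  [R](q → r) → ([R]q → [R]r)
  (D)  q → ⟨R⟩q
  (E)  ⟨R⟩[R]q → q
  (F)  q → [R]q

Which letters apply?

C, E

(A) axiom D: valid iff R is serial. Such an R need not be serial — not valid.
(B) ⟨R⟩q → [R]⟨R⟩q (axiom 5) characterises the euclidean frames. Such an R need not be euclidean — not valid.
(C) [R](q → r) → ([R]q → [R]r) is the K axiom; it holds on all frames — valid.
(D) the dual of axiom T: valid iff R is reflexive. Such an R need not be reflexive — not valid.
(E) ⟨R⟩[R]q → q is the dual of axiom B, which corresponds to symmetry. Every such R is symmetric — valid.
(F) q → [R]q (equivalent to ◇p→p) corresponds to R being a subset of the identity. Such an R need not be a subset of the identity, so not valid.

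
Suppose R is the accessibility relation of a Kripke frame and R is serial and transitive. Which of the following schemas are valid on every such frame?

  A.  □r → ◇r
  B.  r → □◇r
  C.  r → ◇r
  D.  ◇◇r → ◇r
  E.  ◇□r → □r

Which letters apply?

(A) axiom D: valid iff R is serial. Every such R is serial — valid.
(B) r → □◇r is axiom B; it is valid on a frame exactly when R is symmetric. Such an R need not be symmetric, so not valid.
(C) r → ◇r is the dual of axiom T, which corresponds to reflexivity. Such an R need not be reflexive — not valid.
(D) ◇◇r → ◇r (the dual of axiom 4) characterises the transitive frames. Every such R is transitive — valid.
(E) ◇□r → □r (the dual of axiom 5) characterises the euclidean frames. Such an R need not be euclidean — not valid.

A, D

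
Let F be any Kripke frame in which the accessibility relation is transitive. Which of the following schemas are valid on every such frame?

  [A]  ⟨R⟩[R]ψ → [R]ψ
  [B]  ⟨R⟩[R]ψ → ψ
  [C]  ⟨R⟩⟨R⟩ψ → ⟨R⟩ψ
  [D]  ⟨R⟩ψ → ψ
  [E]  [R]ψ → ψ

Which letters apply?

C

(A) ⟨R⟩[R]ψ → [R]ψ (the dual of axiom 5) characterises the euclidean frames. Such an R need not be euclidean — not valid.
(B) ⟨R⟩[R]ψ → ψ is the dual of axiom B; it is valid on a frame exactly when R is symmetric. Such an R need not be symmetric, so not valid.
(C) ⟨R⟩⟨R⟩ψ → ⟨R⟩ψ is the dual of axiom 4; it is valid on a frame exactly when R is transitive. Every such R is transitive, so valid.
(D) ⟨R⟩ψ → ψ is the converse of T; it holds exactly when R ⊆ identity. Such an R need not be a subset of the identity — not valid.
(E) axiom T: valid iff R is reflexive. Such an R need not be reflexive — not valid.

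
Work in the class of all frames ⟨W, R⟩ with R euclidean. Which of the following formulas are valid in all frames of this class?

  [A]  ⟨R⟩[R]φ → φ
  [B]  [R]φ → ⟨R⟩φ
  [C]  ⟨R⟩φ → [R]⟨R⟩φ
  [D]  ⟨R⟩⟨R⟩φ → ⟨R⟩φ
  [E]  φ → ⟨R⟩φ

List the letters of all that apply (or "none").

C

(A) the dual of axiom B: valid iff R is symmetric. Such an R need not be symmetric — not valid.
(B) [R]φ → ⟨R⟩φ (axiom D) characterises the serial frames. Such an R need not be serial — not valid.
(C) ⟨R⟩φ → [R]⟨R⟩φ (axiom 5) characterises the euclidean frames. Every such R is euclidean — valid.
(D) ⟨R⟩⟨R⟩φ → ⟨R⟩φ (the dual of axiom 4) characterises the transitive frames. Such an R need not be transitive — not valid.
(E) φ → ⟨R⟩φ is the dual of axiom T; it is valid on a frame exactly when R is reflexive. Such an R need not be reflexive, so not valid.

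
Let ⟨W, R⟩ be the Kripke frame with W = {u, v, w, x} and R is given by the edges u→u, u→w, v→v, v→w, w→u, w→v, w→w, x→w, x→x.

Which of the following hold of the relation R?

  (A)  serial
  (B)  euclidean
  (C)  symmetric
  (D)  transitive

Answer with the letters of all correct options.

(A) serial: every world has an R-successor.
(B) not euclidean: w R u and w R v but not u R v.
(C) not symmetric: x R w but not w R x.
(D) not transitive: u R w and w R v but not u R v.

A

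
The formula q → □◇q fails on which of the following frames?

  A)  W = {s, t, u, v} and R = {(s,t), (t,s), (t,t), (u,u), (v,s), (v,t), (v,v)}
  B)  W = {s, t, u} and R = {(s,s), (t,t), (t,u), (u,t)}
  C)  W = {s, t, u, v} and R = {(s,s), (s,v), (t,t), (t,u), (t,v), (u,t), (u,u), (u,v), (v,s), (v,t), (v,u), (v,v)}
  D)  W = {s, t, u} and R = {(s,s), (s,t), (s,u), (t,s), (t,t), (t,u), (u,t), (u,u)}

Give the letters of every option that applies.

A, D

The schema q → □◇q is axiom B; it is valid on a frame iff R is symmetric.
(A) R is not symmetric (v R s but not s R v), so the schema fails here.
(B) R is symmetric (every R-edge is matched by its reverse), so the schema is valid here.
(C) R is symmetric (every R-edge is matched by its reverse), so the schema is valid here.
(D) R is not symmetric (s R u but not u R s), so the schema fails here.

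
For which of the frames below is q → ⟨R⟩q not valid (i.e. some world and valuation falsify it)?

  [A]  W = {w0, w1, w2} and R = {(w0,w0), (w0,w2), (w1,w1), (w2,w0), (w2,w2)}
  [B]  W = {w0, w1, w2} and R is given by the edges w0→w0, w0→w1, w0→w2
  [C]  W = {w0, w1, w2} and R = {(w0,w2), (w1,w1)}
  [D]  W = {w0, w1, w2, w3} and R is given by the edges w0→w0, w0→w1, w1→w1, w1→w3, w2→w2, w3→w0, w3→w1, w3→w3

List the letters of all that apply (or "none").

The schema q → ⟨R⟩q is the dual of axiom T; it is valid on a frame iff R is reflexive.
(A) R is reflexive (each world relates to itself), so the schema is valid here.
(B) R is not reflexive (not w1 R w1), so the schema fails here.
(C) R is not reflexive (not w0 R w0), so the schema fails here.
(D) R is reflexive (each world relates to itself), so the schema is valid here.

B, C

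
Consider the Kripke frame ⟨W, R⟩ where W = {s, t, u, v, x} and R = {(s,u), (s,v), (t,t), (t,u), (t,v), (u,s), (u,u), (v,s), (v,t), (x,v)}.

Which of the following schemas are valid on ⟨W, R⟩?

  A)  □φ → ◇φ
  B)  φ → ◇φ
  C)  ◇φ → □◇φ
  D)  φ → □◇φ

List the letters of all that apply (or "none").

R is not reflexive: not s R s.
R is not symmetric: t R u but not u R t.
R is not euclidean: s R u and s R v but not u R v.
R is serial: every world has an R-successor.
(A) □φ → ◇φ is axiom D; it is valid on a frame exactly when R is serial. R is serial, so valid.
(B) the dual of axiom T: valid iff R is reflexive. R is not reflexive — not valid.
(C) ◇φ → □◇φ (axiom 5) characterises the euclidean frames. R is not euclidean — not valid.
(D) φ → □◇φ is axiom B; it is valid on a frame exactly when R is symmetric. R is not symmetric, so not valid.

A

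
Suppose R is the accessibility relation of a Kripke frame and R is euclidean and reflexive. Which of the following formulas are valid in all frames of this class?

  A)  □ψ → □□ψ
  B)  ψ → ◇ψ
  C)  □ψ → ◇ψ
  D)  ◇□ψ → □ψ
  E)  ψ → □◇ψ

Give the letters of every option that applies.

A, B, C, D, E

A reflexive euclidean relation is also symmetric (from wRw and wRv the euclidean condition gives vRw) and hence transitive; it is an equivalence relation.
(A) □ψ → □□ψ is axiom 4, which corresponds to transitivity. Every such R is transitive — valid.
(B) ψ → ◇ψ is the dual of axiom T, which corresponds to reflexivity. Every such R is reflexive — valid.
(C) axiom D: valid iff R is serial. Every such R is serial — valid.
(D) the dual of axiom 5: valid iff R is euclidean. Every such R is euclidean — valid.
(E) ψ → □◇ψ is axiom B; it is valid on a frame exactly when R is symmetric. Every such R is symmetric, so valid.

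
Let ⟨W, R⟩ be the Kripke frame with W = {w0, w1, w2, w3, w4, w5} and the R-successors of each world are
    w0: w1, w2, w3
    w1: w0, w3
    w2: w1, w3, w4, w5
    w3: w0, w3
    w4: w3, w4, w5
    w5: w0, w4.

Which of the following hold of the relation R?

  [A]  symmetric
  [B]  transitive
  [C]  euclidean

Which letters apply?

(A) not symmetric: w0 R w2 but not w2 R w0.
(B) not transitive: w0 R w1 and w1 R w0 but not w0 R w0.
(C) not euclidean: w0 R w1 and w0 R w2 but not w1 R w2.

none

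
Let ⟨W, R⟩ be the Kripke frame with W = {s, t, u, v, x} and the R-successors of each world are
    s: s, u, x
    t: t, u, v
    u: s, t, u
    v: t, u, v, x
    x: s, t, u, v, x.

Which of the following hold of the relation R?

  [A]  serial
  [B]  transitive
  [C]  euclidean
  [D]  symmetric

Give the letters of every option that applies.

A

(A) serial: every world has an R-successor.
(B) not transitive: s R u and u R t but not s R t.
(C) not euclidean: s R u and s R x but not u R x.
(D) not symmetric: v R u but not u R v.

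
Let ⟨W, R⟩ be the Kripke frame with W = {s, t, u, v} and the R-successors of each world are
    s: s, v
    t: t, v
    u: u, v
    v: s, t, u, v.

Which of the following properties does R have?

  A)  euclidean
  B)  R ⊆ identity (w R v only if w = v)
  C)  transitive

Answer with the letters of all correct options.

(A) not euclidean: v R s and v R t but not s R t.
(B) not ⊆ identity: s R v with s ≠ v.
(C) not transitive: s R v and v R t but not s R t.

none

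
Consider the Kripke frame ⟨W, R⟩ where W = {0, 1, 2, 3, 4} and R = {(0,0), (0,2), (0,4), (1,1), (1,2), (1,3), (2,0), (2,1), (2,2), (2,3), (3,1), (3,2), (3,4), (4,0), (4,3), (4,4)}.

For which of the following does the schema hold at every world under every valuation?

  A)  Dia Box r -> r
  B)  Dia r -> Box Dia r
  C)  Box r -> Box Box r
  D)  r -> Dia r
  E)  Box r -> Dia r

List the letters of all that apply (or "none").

R is not reflexive: not 3 R 3.
R is symmetric: every R-edge is matched by its reverse.
R is not transitive: 0 R 2 and 2 R 1 but not 0 R 1.
R is not euclidean: 0 R 2 and 0 R 4 but not 2 R 4.
R is serial: every world has an R-successor.
(A) Dia Box r -> r is the dual of axiom B; it is valid on a frame exactly when R is symmetric. R is symmetric, so valid.
(B) Dia r -> Box Dia r is axiom 5; it is valid on a frame exactly when R is euclidean. R is not euclidean, so not valid.
(C) Box r -> Box Box r (axiom 4) characterises the transitive frames. R is not transitive — not valid.
(D) r -> Dia r is the dual of axiom T; it is valid on a frame exactly when R is reflexive. R is not reflexive, so not valid.
(E) Box r -> Dia r is axiom D; it is valid on a frame exactly when R is serial. R is serial, so valid.

A, E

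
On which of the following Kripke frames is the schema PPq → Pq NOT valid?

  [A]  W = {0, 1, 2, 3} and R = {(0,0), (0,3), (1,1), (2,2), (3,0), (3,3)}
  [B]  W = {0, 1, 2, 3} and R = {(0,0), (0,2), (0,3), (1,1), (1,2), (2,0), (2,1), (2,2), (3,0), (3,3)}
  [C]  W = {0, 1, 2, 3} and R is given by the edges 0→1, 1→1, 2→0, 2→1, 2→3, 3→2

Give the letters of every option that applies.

B, C

The schema PPq → Pq is the dual of axiom 4; it is valid on a frame iff R is transitive.
(A) R is transitive (R is closed under composition), so the schema is valid here.
(B) R is not transitive (0 R 2 and 2 R 1 but not 0 R 1), so the schema fails here.
(C) R is not transitive (2 R 3 and 3 R 2 but not 2 R 2), so the schema fails here.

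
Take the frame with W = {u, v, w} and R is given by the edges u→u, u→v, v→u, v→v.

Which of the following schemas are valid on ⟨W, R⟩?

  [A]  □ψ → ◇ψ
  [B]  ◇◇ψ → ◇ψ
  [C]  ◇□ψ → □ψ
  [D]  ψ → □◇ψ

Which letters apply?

B, C, D

R is symmetric: every R-edge is matched by its reverse.
R is transitive: R is closed under composition.
R is euclidean: any two R-successors of the same world are R-related.
R is not serial: w has no R-successor.
(A) □ψ → ◇ψ is axiom D; it is valid on a frame exactly when R is serial. R is not serial, so not valid.
(B) ◇◇ψ → ◇ψ is the dual of axiom 4, which corresponds to transitivity. R is transitive — valid.
(C) ◇□ψ → □ψ (the dual of axiom 5) characterises the euclidean frames. R is euclidean — valid.
(D) ψ → □◇ψ is axiom B; it is valid on a frame exactly when R is symmetric. R is symmetric, so valid.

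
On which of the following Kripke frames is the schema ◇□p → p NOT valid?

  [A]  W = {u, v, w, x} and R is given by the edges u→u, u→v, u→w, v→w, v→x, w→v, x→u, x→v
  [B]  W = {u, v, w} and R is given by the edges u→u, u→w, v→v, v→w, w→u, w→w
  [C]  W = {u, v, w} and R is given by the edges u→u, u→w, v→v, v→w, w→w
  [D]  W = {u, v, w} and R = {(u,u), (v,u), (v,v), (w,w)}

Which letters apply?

The schema ◇□p → p is the dual of axiom B; it is valid on a frame iff R is symmetric.
(A) R is not symmetric (u R v but not v R u), so the schema fails here.
(B) R is not symmetric (v R w but not w R v), so the schema fails here.
(C) R is not symmetric (u R w but not w R u), so the schema fails here.
(D) R is not symmetric (v R u but not u R v), so the schema fails here.

A, B, C, D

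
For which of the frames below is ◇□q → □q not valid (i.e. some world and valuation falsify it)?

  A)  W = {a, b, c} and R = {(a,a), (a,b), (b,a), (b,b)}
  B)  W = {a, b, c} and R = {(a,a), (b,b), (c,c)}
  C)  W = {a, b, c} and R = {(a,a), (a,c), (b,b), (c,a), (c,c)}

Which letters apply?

The schema ◇□q → □q is the dual of axiom 5; it is valid on a frame iff R is euclidean.
(A) R is euclidean (any two R-successors of the same world are R-related), so the schema is valid here.
(B) R is euclidean (any two R-successors of the same world are R-related), so the schema is valid here.
(C) R is euclidean (any two R-successors of the same world are R-related), so the schema is valid here.

none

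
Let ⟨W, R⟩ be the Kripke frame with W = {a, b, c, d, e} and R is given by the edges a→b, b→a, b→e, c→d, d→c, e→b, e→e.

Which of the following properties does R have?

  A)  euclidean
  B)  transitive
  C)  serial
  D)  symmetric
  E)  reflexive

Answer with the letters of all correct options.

(A) not euclidean: b R a and b R e but not a R e.
(B) not transitive: a R b and b R a but not a R a.
(C) serial: every world has an R-successor.
(D) symmetric: every R-edge is matched by its reverse.
(E) not reflexive: not a R a.

C, D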